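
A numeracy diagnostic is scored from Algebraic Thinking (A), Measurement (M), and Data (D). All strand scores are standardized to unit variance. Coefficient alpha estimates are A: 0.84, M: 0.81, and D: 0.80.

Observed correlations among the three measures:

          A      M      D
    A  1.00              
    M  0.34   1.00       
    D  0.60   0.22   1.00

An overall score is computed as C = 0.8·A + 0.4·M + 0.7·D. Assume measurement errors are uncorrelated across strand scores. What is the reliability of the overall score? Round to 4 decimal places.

Var(C) = 0.8² + 0.4² + 0.7² + 2·[0.32·0.34 + 0.56·0.60 + 0.28·0.22] = 1.29 + 1.0128 = 2.3028.
Because errors are independent across components, Cov(Tᵢ,Tⱼ) = Cov(Xᵢ,Xⱼ); the off-diagonal part of the true-score variance is the same as above.
True-score variance = [0.8²·0.84 + 0.4²·0.81 + 0.7²·0.80] + 1.0128 = 1.0592 + 1.0128 = 2.072.
Reliability = 2.072 / 2.3028 = 0.8998.

0.8998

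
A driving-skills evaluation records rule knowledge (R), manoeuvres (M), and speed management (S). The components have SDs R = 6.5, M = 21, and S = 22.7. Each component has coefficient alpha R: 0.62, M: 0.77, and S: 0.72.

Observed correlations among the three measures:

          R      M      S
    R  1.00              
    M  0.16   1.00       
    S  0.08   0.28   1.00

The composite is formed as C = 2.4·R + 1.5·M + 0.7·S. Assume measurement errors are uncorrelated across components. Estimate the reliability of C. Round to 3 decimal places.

Var(C) = 2.4²·6.5² + 1.5²·21² + 0.7²·22.7² + 2·[3.6·6.5·21·0.16 + 1.68·6.5·22.7·0.08 + 1.05·21·22.7·0.28] = 1488.1 + 477.209 = 1965.31.
Under uncorrelated errors the observed covariances equal the true-score covariances, so only the own-variance terms attenuate.
True-score variance = [2.4²·6.5²·0.62 + 1.5²·21²·0.77 + 0.7²·22.7²·0.72] + 477.209 = 1096.71 + 477.209 = 1573.92.
Reliability = 1573.92 / 1965.31 = 0.801.

0.801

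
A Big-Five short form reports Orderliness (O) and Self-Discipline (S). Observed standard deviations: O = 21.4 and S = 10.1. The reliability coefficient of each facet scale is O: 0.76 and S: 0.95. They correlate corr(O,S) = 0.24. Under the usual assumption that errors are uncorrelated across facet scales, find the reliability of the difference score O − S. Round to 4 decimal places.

Var(O−S) = 21.4² + 10.1² − 2·21.4·10.1·0.24 = 559.97 − 103.747 = 456.223.
With uncorrelated errors the cross-covariances are all true-score covariance, so they carry over unchanged; only the diagonal terms shrink to ρᵢσᵢ².
True-score variance = [21.4²·0.76 + 10.1²·0.95] − 103.747 = 444.959 − 103.747 = 341.212.
Reliability = 341.212 / 456.223 = 0.7479.

0.7479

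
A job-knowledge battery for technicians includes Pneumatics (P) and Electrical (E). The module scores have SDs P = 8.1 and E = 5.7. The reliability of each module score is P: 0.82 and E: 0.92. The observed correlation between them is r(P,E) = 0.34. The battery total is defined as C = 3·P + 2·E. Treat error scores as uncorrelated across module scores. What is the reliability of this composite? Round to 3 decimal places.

Var(C) = 3²·8.1² + 2²·5.7² + 2·[6·8.1·5.7·0.34] = 720.45 + 188.374 = 908.824.
With uncorrelated errors the cross-covariances are all true-score covariance, so they carry over unchanged; only the diagonal terms shrink to ρᵢσᵢ².
True-score variance = [3²·8.1²·0.82 + 2²·5.7²·0.92] + 188.374 = 603.765 + 188.374 = 792.139.
Reliability = 792.139 / 908.824 = 0.872.

0.872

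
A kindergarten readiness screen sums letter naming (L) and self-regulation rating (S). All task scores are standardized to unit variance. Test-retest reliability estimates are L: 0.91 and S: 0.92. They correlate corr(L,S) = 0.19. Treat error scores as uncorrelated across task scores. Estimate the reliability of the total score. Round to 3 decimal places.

0.929

Var(L+S) = 2 + 2·[0.19] = 2 + 0.38 = 2.38.
Because errors are independent across components, Cov(Tᵢ,Tⱼ) = Cov(Xᵢ,Xⱼ); the off-diagonal part of the true-score variance is the same as above.
True-score variance = [0.91 + 0.92] + 0.38 = 1.83 + 0.38 = 2.21.
Reliability = 2.21 / 2.38 = 0.929.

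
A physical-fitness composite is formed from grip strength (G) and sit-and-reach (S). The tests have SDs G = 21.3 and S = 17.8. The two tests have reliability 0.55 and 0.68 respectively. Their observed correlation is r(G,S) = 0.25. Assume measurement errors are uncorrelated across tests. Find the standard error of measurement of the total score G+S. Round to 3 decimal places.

Var(total) = 770.53 + 189.57 = 960.1.
True-score variance = 464.981 + 189.57 = 654.551, so reliability = 0.6818.
Error variance = 960.1 − 654.551 = 305.549; SEM = √305.549 = 17.480.

17.480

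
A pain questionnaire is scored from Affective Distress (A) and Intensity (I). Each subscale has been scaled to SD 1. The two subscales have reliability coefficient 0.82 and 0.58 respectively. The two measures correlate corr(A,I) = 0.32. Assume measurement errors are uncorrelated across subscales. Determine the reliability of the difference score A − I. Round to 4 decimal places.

0.5588

Var(A−I) = 1 + 1 − 2·0.32 = 2 − 0.64 = 1.36.
Under uncorrelated errors the observed covariances equal the true-score covariances, so only the own-variance terms attenuate.
True-score variance = [0.82 + 0.58] − 0.64 = 1.4 − 0.64 = 0.76.
Reliability = 0.76 / 1.36 = 0.5588.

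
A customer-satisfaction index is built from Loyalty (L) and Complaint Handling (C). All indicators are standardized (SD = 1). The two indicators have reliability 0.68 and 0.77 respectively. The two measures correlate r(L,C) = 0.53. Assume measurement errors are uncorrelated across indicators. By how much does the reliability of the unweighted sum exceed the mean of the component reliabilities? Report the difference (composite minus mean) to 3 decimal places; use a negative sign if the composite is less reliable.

Var(sum) = 2 + 1.06 = 3.06; true-score variance = 1.45 + 1.06 = 2.51; composite reliability = 0.8203.
Mean component reliability = 0.7250.
Difference = 0.8203 − 0.7250 = 0.095.

0.095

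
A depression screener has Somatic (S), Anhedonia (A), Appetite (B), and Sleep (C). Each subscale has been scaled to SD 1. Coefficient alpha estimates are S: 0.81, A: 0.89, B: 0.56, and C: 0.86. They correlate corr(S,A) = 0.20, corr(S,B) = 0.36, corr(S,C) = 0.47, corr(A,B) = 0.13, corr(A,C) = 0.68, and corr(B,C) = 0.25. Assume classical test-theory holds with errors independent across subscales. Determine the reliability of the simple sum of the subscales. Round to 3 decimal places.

0.892

Var(S+A+B+C) = 4 + 2·[0.20 + 0.36 + 0.47 + 0.13 + 0.68 + 0.25] = 4 + 4.18 = 8.18.
Because errors are independent across components, Cov(Tᵢ,Tⱼ) = Cov(Xᵢ,Xⱼ); the off-diagonal part of the true-score variance is the same as above.
True-score variance = [0.81 + 0.89 + 0.56 + 0.86] + 4.18 = 3.12 + 4.18 = 7.3.
Reliability = 7.3 / 8.18 = 0.892.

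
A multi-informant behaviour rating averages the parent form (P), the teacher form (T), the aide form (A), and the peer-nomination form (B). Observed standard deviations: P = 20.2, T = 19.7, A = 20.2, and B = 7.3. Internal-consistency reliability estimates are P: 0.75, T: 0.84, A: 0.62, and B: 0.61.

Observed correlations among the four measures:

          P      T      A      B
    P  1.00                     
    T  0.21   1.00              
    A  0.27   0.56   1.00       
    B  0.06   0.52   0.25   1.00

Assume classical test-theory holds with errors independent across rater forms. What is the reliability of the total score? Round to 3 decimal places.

Var(P+T+A+B) = 20.2² + 19.7² + 20.2² + 7.3² + 2·[20.2·19.7·0.21 + 20.2·20.2·0.27 + 20.2·7.3·0.06 + 19.7·20.2·0.56 + 19.7·7.3·0.52 + 20.2·7.3·0.25] = 1257.46 + 1074.16 = 2331.62.
With uncorrelated errors the cross-covariances are all true-score covariance, so they carry over unchanged; only the diagonal terms shrink to ρᵢσᵢ².
True-score variance = [20.2²·0.75 + 19.7²·0.84 + 20.2²·0.62 + 7.3²·0.61] + 1074.16 = 917.517 + 1074.16 = 1991.67.
Reliability = 1991.67 / 2331.62 = 0.854.

0.854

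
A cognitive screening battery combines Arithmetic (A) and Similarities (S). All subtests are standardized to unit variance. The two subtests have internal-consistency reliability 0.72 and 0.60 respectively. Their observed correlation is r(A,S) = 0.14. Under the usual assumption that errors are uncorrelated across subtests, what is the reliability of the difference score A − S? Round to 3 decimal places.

0.605

Var(A−S) = 1 + 1 − 2·0.14 = 2 − 0.28 = 1.72.
Because errors are independent across components, Cov(Tᵢ,Tⱼ) = Cov(Xᵢ,Xⱼ); the off-diagonal part of the true-score variance is the same as above.
True-score variance = [0.72 + 0.60] − 0.28 = 1.32 − 0.28 = 1.04.
Reliability = 1.04 / 1.72 = 0.605.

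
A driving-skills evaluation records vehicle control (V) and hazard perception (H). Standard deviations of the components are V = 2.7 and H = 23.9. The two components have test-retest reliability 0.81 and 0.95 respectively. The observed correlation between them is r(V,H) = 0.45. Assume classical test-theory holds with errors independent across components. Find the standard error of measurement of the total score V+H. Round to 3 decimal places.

5.472

Var(total) = 578.5 + 58.077 = 636.577.
True-score variance = 548.554 + 58.077 = 606.631, so reliability = 0.9530.
Error variance = 636.577 − 606.631 = 29.9456; SEM = √29.9456 = 5.472.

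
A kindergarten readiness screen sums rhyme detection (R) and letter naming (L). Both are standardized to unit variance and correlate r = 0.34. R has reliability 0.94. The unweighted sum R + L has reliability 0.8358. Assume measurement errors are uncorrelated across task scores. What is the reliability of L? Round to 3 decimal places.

0.620

Var(R+L) = 2 + 2·0.34 = 2.680.
True-score variance = ρ_R + ρ_L + 2·0.34, so 0.8358 = (0.94 + ρ_L + 0.68) / 2.680.
ρ_L = 0.8358·2.680 − 0.94 − 0.68 = 0.620.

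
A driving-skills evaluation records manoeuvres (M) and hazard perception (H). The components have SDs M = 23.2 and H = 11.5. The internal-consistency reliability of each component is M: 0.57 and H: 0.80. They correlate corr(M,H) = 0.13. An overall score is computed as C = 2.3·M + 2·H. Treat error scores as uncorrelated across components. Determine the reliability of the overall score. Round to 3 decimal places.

0.640

Var(C) = 2.3²·23.2² + 2²·11.5² + 2·[4.6·23.2·11.5·0.13] = 3376.29 + 319.093 = 3695.38.
With uncorrelated errors the cross-covariances are all true-score covariance, so they carry over unchanged; only the diagonal terms shrink to ρᵢσᵢ².
True-score variance = [2.3²·23.2²·0.57 + 2²·11.5²·0.80] + 319.093 = 2046.16 + 319.093 = 2365.25.
Reliability = 2365.25 / 3695.38 = 0.640.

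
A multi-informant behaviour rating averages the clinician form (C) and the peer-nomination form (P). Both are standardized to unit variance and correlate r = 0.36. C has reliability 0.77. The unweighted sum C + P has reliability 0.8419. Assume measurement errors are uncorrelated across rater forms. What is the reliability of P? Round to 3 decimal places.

0.800

Var(C+P) = 2 + 2·0.36 = 2.720.
True-score variance = ρ_C + ρ_P + 2·0.36, so 0.8419 = (0.77 + ρ_P + 0.72) / 2.720.
ρ_P = 0.8419·2.720 − 0.77 − 0.72 = 0.800.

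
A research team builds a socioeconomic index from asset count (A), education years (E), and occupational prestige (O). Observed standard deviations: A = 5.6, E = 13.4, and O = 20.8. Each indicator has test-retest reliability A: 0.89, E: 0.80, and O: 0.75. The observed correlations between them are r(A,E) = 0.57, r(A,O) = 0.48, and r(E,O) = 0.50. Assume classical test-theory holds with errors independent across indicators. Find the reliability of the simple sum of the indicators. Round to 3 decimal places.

Var(A+E+O) = 5.6² + 13.4² + 20.8² + 2·[5.6·13.4·0.57 + 5.6·20.8·0.48 + 13.4·20.8·0.50] = 643.56 + 476.086 = 1119.65.
Because errors are independent across components, Cov(Tᵢ,Tⱼ) = Cov(Xᵢ,Xⱼ); the off-diagonal part of the true-score variance is the same as above.
True-score variance = [5.6²·0.89 + 13.4²·0.80 + 20.8²·0.75] + 476.086 = 496.038 + 476.086 = 972.125.
Reliability = 972.125 / 1119.65 = 0.868.

0.868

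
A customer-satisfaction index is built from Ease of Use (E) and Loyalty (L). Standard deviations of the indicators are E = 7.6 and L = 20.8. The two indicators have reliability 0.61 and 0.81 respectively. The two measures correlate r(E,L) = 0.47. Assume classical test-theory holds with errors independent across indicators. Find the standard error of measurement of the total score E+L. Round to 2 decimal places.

10.23

Var(total) = 490.4 + 148.595 = 638.995.
True-score variance = 385.672 + 148.595 = 534.267, so reliability = 0.8361.
Error variance = 638.995 − 534.267 = 104.728; SEM = √104.728 = 10.23.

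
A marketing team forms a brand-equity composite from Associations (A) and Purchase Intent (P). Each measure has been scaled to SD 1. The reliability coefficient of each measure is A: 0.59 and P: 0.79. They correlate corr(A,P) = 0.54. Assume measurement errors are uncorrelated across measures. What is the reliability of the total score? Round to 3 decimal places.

0.799

Var(A+P) = 2 + 2·[0.54] = 2 + 1.08 = 3.08.
Under uncorrelated errors the observed covariances equal the true-score covariances, so only the own-variance terms attenuate.
True-score variance = [0.59 + 0.79] + 1.08 = 1.38 + 1.08 = 2.46.
Reliability = 2.46 / 3.08 = 0.799.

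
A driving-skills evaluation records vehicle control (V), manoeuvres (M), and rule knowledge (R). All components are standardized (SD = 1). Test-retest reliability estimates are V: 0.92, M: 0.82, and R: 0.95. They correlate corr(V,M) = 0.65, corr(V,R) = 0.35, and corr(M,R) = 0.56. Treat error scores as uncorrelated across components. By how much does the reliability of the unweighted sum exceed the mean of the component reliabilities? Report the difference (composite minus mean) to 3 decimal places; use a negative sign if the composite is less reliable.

Var(sum) = 3 + 3.12 = 6.12; true-score variance = 2.69 + 3.12 = 5.81; composite reliability = 0.9493.
Mean component reliability = 0.8967.
Difference = 0.9493 − 0.8967 = 0.053.

0.053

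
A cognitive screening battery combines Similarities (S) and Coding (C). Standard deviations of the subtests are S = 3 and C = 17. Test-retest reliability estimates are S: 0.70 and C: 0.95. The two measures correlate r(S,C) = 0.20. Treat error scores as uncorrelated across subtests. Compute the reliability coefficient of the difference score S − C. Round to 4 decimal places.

0.9382

Var(S−C) = 3² + 17² − 2·3·17·0.20 = 298 − 20.4 = 277.6.
Because errors are independent across components, Cov(Tᵢ,Tⱼ) = Cov(Xᵢ,Xⱼ); the off-diagonal part of the true-score variance is the same as above.
True-score variance = [3²·0.70 + 17²·0.95] − 20.4 = 280.85 − 20.4 = 260.45.
Reliability = 260.45 / 277.6 = 0.9382.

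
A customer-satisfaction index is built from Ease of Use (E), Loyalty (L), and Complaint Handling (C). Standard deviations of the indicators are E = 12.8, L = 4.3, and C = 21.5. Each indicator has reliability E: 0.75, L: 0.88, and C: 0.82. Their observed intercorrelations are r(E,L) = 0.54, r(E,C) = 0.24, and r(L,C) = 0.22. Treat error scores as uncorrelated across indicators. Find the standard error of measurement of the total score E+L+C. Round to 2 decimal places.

Var(total) = 644.58 + 232.217 = 876.797.
True-score variance = 518.196 + 232.217 = 750.413, so reliability = 0.8559.
Error variance = 876.797 − 750.413 = 126.384; SEM = √126.384 = 11.24.

11.24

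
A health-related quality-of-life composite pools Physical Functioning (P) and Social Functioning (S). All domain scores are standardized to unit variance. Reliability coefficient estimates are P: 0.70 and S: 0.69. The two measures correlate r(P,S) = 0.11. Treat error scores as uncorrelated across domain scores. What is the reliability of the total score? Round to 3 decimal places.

0.725

Var(P+S) = 2 + 2·[0.11] = 2 + 0.22 = 2.22.
Under uncorrelated errors the observed covariances equal the true-score covariances, so only the own-variance terms attenuate.
True-score variance = [0.70 + 0.69] + 0.22 = 1.39 + 0.22 = 1.61.
Reliability = 1.61 / 2.22 = 0.725.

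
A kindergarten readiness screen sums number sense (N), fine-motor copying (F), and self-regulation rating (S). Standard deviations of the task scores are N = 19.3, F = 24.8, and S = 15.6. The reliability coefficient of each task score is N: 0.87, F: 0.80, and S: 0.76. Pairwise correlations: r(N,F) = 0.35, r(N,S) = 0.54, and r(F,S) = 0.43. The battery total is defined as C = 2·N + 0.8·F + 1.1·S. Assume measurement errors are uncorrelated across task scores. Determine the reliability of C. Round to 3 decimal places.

0.908

Var(C) = 2²·19.3² + 0.8²·24.8² + 1.1²·15.6² + 2·[1.6·19.3·24.8·0.35 + 2.2·19.3·15.6·0.54 + 0.88·24.8·15.6·0.43] = 2178.05 + 1544.23 = 3722.28.
With uncorrelated errors the cross-covariances are all true-score covariance, so they carry over unchanged; only the diagonal terms shrink to ρᵢσᵢ².
True-score variance = [2²·19.3²·0.87 + 0.8²·24.8²·0.80 + 1.1²·15.6²·0.76] + 1544.23 = 1834.96 + 1544.23 = 3379.19.
Reliability = 3379.19 / 3722.28 = 0.908.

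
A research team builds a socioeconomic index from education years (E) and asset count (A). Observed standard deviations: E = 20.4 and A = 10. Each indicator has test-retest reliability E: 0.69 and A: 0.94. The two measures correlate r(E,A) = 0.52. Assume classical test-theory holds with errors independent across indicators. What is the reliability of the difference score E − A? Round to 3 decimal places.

0.556

Var(E−A) = 20.4² + 10² − 2·20.4·10·0.52 = 516.16 − 212.16 = 304.
Under uncorrelated errors the observed covariances equal the true-score covariances, so only the own-variance terms attenuate.
True-score variance = [20.4²·0.69 + 10²·0.94] − 212.16 = 381.15 − 212.16 = 168.99.
Reliability = 168.99 / 304 = 0.556.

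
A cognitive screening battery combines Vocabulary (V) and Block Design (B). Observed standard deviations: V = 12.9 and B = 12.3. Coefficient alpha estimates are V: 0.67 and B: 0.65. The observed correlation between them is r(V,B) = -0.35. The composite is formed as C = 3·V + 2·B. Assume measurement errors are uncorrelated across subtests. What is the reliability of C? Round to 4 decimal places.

Var(C) = 3²·12.9² + 2²·12.3² + 2·[6·12.9·12.3·(-0.35)] = 2102.85 − 666.414 = 1436.44.
Under uncorrelated errors the observed covariances equal the true-score covariances, so only the own-variance terms attenuate.
True-score variance = [3²·12.9²·0.67 + 2²·12.3²·0.65] − 666.414 = 1396.81 − 666.414 = 730.392.
Reliability = 730.392 / 1436.44 = 0.5085.

0.5085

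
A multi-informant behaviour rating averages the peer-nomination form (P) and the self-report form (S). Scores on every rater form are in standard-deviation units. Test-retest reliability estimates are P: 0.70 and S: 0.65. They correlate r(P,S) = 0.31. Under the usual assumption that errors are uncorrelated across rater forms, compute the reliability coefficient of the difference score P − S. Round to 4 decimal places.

Var(P−S) = 1 + 1 − 2·0.31 = 2 − 0.62 = 1.38.
With uncorrelated errors the cross-covariances are all true-score covariance, so they carry over unchanged; only the diagonal terms shrink to ρᵢσᵢ².
True-score variance = [0.70 + 0.65] − 0.62 = 1.35 − 0.62 = 0.73.
Reliability = 0.73 / 1.38 = 0.5290.

0.5290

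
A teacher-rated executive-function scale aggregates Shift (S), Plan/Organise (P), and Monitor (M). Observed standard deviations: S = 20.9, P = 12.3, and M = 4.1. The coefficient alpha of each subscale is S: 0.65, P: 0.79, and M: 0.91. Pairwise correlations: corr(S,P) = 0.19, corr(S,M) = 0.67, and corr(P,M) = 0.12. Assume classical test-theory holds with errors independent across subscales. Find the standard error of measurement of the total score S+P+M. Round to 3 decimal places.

Var(total) = 604.91 + 224.614 = 829.524.
True-score variance = 418.743 + 224.614 = 643.357, so reliability = 0.7756.
Error variance = 829.524 − 643.357 = 186.167; SEM = √186.167 = 13.644.

13.644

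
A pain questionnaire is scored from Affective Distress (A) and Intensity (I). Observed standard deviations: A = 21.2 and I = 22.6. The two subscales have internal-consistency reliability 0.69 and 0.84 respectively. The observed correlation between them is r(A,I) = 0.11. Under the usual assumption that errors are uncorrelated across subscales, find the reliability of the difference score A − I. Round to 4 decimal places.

0.7414

Var(A−I) = 21.2² + 22.6² − 2·21.2·22.6·0.11 = 960.2 − 105.406 = 854.794.
Under uncorrelated errors the observed covariances equal the true-score covariances, so only the own-variance terms attenuate.
True-score variance = [21.2²·0.69 + 22.6²·0.84] − 105.406 = 739.152 − 105.406 = 633.746.
Reliability = 633.746 / 854.794 = 0.7414.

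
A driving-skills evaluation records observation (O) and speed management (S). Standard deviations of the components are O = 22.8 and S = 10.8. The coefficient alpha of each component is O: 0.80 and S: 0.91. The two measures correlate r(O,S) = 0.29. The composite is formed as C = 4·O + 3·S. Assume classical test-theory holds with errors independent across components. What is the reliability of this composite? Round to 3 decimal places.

Var(C) = 4²·22.8² + 3²·10.8² + 2·[12·22.8·10.8·0.29] = 9367.2 + 1713.83 = 11081.
With uncorrelated errors the cross-covariances are all true-score covariance, so they carry over unchanged; only the diagonal terms shrink to ρᵢσᵢ².
True-score variance = [4²·22.8²·0.80 + 3²·10.8²·0.91] + 1713.83 = 7609.23 + 1713.83 = 9323.06.
Reliability = 9323.06 / 11081 = 0.841.

0.841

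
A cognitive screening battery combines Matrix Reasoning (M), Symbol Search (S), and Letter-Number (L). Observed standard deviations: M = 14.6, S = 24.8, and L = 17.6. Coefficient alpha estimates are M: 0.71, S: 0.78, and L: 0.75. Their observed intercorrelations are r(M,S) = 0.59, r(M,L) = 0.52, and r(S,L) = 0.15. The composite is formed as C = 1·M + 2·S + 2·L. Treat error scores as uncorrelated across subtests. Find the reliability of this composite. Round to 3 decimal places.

0.843

Var(C) = 14.6² + 2²·24.8² + 2²·17.6² + 2·[2·14.6·24.8·0.59 + 2·14.6·17.6·0.52 + 4·24.8·17.6·0.15] = 3912.36 + 1912.76 = 5825.12.
Under uncorrelated errors the observed covariances equal the true-score covariances, so only the own-variance terms attenuate.
True-score variance = [14.6²·0.71 + 2²·24.8²·0.78 + 2²·17.6²·0.75] + 1912.76 = 2999.55 + 1912.76 = 4912.31.
Reliability = 4912.31 / 5825.12 = 0.843.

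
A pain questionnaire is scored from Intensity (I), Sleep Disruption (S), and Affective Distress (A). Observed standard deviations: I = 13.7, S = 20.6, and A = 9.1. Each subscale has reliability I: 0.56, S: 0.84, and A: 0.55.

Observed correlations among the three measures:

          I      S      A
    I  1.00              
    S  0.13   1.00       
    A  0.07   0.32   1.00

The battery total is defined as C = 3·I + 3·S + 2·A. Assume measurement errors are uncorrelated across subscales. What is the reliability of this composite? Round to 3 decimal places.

Var(C) = 3²·13.7² + 3²·20.6² + 2²·9.1² + 2·[9·13.7·20.6·0.13 + 6·13.7·9.1·0.07 + 6·20.6·9.1·0.32] = 5839.69 + 1484.96 = 7324.65.
Under uncorrelated errors the observed covariances equal the true-score covariances, so only the own-variance terms attenuate.
True-score variance = [3²·13.7²·0.56 + 3²·20.6²·0.84 + 2²·9.1²·0.55] + 1484.96 = 4336.3 + 1484.96 = 5821.27.
Reliability = 5821.27 / 7324.65 = 0.795.

0.795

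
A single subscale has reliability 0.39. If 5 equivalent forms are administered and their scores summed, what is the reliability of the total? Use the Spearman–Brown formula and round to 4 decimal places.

ρ_k = kρ / (1 + (k−1)ρ) = 5·0.39 / (1 + 4·0.39) = 1.950 / 2.560 = 0.7617.

0.7617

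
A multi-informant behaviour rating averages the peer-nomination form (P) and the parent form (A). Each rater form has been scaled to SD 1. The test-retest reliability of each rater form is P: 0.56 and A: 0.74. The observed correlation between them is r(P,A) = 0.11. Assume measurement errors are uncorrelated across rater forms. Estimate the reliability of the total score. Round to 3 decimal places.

Var(P+A) = 2 + 2·[0.11] = 2 + 0.22 = 2.22.
With uncorrelated errors the cross-covariances are all true-score covariance, so they carry over unchanged; only the diagonal terms shrink to ρᵢσᵢ².
True-score variance = [0.56 + 0.74] + 0.22 = 1.3 + 0.22 = 1.52.
Reliability = 1.52 / 2.22 = 0.685.

0.685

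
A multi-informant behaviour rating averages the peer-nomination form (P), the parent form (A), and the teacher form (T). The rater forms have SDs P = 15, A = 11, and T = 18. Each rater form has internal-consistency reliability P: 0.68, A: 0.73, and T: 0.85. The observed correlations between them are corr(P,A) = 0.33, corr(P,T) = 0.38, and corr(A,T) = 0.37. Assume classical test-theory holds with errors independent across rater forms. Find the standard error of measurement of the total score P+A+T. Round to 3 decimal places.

12.380

Var(total) = 670 + 460.62 = 1130.62.
True-score variance = 516.73 + 460.62 = 977.35, so reliability = 0.8644.
Error variance = 1130.62 − 977.35 = 153.27; SEM = √153.27 = 12.380.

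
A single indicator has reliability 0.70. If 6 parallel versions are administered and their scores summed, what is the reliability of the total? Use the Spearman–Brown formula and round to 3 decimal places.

ρ_k = kρ / (1 + (k−1)ρ) = 6·0.70 / (1 + 5·0.70) = 4.200 / 4.500 = 0.933.

0.933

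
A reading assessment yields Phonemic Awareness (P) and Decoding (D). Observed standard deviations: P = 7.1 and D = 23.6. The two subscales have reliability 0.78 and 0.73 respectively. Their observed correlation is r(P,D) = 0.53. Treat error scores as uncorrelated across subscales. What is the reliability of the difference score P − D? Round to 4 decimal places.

0.6243

Var(P−D) = 7.1² + 23.6² − 2·7.1·23.6·0.53 = 607.37 − 177.614 = 429.756.
Under uncorrelated errors the observed covariances equal the true-score covariances, so only the own-variance terms attenuate.
True-score variance = [7.1²·0.78 + 23.6²·0.73] − 177.614 = 445.901 − 177.614 = 268.287.
Reliability = 268.287 / 429.756 = 0.6243.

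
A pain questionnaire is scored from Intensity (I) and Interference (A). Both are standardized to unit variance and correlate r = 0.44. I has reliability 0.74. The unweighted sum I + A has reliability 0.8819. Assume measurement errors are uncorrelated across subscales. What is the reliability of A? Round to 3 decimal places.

0.920

Var(I+A) = 2 + 2·0.44 = 2.880.
True-score variance = ρ_I + ρ_A + 2·0.44, so 0.8819 = (0.74 + ρ_A + 0.88) / 2.880.
ρ_A = 0.8819·2.880 − 0.74 − 0.88 = 0.920.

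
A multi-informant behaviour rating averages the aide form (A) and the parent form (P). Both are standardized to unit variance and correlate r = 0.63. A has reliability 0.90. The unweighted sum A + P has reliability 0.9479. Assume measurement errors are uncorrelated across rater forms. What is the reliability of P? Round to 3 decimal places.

0.930

Var(A+P) = 2 + 2·0.63 = 3.260.
True-score variance = ρ_A + ρ_P + 2·0.63, so 0.9479 = (0.90 + ρ_P + 1.26) / 3.260.
ρ_P = 0.9479·3.260 − 0.90 − 1.26 = 0.930.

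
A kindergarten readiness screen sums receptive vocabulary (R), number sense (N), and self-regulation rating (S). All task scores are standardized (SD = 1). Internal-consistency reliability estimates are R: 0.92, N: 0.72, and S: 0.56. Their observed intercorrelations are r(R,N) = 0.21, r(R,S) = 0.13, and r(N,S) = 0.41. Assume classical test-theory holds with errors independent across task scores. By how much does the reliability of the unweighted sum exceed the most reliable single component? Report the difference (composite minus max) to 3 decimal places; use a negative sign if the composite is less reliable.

Var(sum) = 3 + 1.5 = 4.5; true-score variance = 2.2 + 1.5 = 3.7; composite reliability = 0.8222.
Max component reliability = 0.9200.
Difference = 0.8222 − 0.9200 = -0.098.

-0.098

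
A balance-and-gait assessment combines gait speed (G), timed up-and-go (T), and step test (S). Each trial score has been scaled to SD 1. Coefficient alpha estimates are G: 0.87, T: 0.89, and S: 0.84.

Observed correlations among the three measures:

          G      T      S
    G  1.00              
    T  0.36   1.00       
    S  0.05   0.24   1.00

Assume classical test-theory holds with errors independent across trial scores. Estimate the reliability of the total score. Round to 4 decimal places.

Var(G+T+S) = 3 + 2·[0.36 + 0.05 + 0.24] = 3 + 1.3 = 4.3.
Because errors are independent across components, Cov(Tᵢ,Tⱼ) = Cov(Xᵢ,Xⱼ); the off-diagonal part of the true-score variance is the same as above.
True-score variance = [0.87 + 0.89 + 0.84] + 1.3 = 2.6 + 1.3 = 3.9.
Reliability = 3.9 / 4.3 = 0.9070.

0.9070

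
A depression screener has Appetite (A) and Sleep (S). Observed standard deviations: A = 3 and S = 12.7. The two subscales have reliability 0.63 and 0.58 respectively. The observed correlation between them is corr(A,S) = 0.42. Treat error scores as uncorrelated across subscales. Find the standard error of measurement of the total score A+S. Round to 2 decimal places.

Var(total) = 170.29 + 32.004 = 202.294.
True-score variance = 99.2182 + 32.004 = 131.222, so reliability = 0.6487.
Error variance = 202.294 − 131.222 = 71.0718; SEM = √71.0718 = 8.43.

8.43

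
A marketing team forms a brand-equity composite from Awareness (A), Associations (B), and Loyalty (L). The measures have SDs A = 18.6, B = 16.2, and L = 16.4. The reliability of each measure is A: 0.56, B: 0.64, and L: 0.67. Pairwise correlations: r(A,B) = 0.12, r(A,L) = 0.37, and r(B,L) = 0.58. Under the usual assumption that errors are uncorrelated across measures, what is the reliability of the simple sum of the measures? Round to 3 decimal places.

0.774

Var(A+B+L) = 18.6² + 16.2² + 16.4² + 2·[18.6·16.2·0.12 + 18.6·16.4·0.37 + 16.2·16.4·0.58] = 877.36 + 606.235 = 1483.6.
Because errors are independent across components, Cov(Tᵢ,Tⱼ) = Cov(Xᵢ,Xⱼ); the off-diagonal part of the true-score variance is the same as above.
True-score variance = [18.6²·0.56 + 16.2²·0.64 + 16.4²·0.67] + 606.235 = 541.902 + 606.235 = 1148.14.
Reliability = 1148.14 / 1483.6 = 0.774.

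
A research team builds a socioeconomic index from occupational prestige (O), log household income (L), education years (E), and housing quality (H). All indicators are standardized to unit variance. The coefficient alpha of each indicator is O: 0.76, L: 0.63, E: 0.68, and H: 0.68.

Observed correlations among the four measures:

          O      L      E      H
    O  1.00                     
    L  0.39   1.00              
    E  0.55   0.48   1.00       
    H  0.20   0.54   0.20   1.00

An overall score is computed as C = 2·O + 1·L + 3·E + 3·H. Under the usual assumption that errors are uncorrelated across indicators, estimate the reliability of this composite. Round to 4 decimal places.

Var(C) = 2² + 1 + 3² + 3² + 2·[2·0.39 + 6·0.55 + 6·0.20 + 3·0.48 + 3·0.54 + 9·0.20] = 23 + 20.28 = 43.28.
Because errors are independent across components, Cov(Tᵢ,Tⱼ) = Cov(Xᵢ,Xⱼ); the off-diagonal part of the true-score variance is the same as above.
True-score variance = [2²·0.76 + 0.63 + 3²·0.68 + 3²·0.68] + 20.28 = 15.91 + 20.28 = 36.19.
Reliability = 36.19 / 43.28 = 0.8362.

0.8362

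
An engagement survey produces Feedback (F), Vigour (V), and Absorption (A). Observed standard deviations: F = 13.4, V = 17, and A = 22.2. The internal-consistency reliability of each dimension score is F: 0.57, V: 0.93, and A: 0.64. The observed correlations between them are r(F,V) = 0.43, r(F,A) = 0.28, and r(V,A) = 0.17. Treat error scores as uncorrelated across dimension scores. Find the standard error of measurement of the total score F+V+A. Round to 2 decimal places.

16.58

Var(total) = 961.4 + 490.813 = 1452.21.
True-score variance = 686.537 + 490.813 = 1177.35, so reliability = 0.8107.
Error variance = 1452.21 − 1177.35 = 274.863; SEM = √274.863 = 16.58.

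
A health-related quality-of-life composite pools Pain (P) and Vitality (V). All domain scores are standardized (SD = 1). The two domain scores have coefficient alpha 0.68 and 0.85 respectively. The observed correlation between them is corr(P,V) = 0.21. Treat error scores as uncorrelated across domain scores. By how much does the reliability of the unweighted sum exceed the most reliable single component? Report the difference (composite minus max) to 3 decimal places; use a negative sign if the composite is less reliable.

Var(sum) = 2 + 0.42 = 2.42; true-score variance = 1.53 + 0.42 = 1.95; composite reliability = 0.8058.
Max component reliability = 0.8500.
Difference = 0.8058 − 0.8500 = -0.044.

-0.044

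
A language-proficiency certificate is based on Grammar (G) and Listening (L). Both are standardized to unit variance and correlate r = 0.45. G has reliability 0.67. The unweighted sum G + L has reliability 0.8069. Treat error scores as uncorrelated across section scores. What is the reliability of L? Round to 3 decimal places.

0.770

Var(G+L) = 2 + 2·0.45 = 2.900.
True-score variance = ρ_G + ρ_L + 2·0.45, so 0.8069 = (0.67 + ρ_L + 0.90) / 2.900.
ρ_L = 0.8069·2.900 − 0.67 − 0.90 = 0.770.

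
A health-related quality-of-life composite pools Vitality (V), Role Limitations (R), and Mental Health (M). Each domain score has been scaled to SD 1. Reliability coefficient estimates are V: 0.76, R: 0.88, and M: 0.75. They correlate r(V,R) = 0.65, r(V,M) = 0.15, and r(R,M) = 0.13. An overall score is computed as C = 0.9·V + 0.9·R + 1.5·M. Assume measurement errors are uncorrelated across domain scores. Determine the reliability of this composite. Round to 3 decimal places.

Var(C) = 0.9² + 0.9² + 1.5² + 2·[0.81·0.65 + 1.35·0.15 + 1.35·0.13] = 3.87 + 1.809 = 5.679.
With uncorrelated errors the cross-covariances are all true-score covariance, so they carry over unchanged; only the diagonal terms shrink to ρᵢσᵢ².
True-score variance = [0.9²·0.76 + 0.9²·0.88 + 1.5²·0.75] + 1.809 = 3.0159 + 1.809 = 4.8249.
Reliability = 4.8249 / 5.679 = 0.850.

0.850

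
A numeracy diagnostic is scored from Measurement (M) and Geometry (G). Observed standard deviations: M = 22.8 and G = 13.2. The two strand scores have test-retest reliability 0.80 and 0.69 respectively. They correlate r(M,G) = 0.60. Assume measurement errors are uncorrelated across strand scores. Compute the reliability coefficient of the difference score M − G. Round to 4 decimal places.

Var(M−G) = 22.8² + 13.2² − 2·22.8·13.2·0.60 = 694.08 − 361.152 = 332.928.
With uncorrelated errors the cross-covariances are all true-score covariance, so they carry over unchanged; only the diagonal terms shrink to ρᵢσᵢ².
True-score variance = [22.8²·0.80 + 13.2²·0.69] − 361.152 = 536.098 − 361.152 = 174.946.
Reliability = 174.946 / 332.928 = 0.5255.

0.5255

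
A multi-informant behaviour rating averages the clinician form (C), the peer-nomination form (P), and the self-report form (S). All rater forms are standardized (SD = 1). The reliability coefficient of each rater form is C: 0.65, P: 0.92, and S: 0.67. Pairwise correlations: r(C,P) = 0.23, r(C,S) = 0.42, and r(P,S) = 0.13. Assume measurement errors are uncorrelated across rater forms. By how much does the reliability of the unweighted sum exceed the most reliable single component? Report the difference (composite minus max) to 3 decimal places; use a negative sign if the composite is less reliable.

-0.087

Var(sum) = 3 + 1.56 = 4.56; true-score variance = 2.24 + 1.56 = 3.8; composite reliability = 0.8333.
Max component reliability = 0.9200.
Difference = 0.8333 − 0.9200 = -0.087.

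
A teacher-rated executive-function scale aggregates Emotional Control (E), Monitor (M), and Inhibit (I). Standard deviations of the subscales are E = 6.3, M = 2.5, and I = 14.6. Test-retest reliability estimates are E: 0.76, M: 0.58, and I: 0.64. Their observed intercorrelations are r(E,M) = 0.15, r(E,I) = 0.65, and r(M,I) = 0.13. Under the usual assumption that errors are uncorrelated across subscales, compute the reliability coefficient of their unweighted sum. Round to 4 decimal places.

Var(E+M+I) = 6.3² + 2.5² + 14.6² + 2·[6.3·2.5·0.15 + 6.3·14.6·0.65 + 2.5·14.6·0.13] = 259.1 + 133.789 = 392.889.
Because errors are independent across components, Cov(Tᵢ,Tⱼ) = Cov(Xᵢ,Xⱼ); the off-diagonal part of the true-score variance is the same as above.
True-score variance = [6.3²·0.76 + 2.5²·0.58 + 14.6²·0.64] + 133.789 = 170.212 + 133.789 = 304.001.
Reliability = 304.001 / 392.889 = 0.7738.

0.7738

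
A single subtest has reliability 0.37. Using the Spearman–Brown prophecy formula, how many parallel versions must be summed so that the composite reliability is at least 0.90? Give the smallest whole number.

k ≥ ρ*(1−ρ₁)/(ρ₁(1−ρ*)) = 0.90·0.63 / (0.37·0.10) = 15.324.
Smallest integer k = 16.

16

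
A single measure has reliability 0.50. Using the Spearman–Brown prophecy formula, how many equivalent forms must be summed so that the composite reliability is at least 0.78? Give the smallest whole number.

4

k ≥ ρ*(1−ρ₁)/(ρ₁(1−ρ*)) = 0.78·0.50 / (0.50·0.22) = 3.545.
Smallest integer k = 4.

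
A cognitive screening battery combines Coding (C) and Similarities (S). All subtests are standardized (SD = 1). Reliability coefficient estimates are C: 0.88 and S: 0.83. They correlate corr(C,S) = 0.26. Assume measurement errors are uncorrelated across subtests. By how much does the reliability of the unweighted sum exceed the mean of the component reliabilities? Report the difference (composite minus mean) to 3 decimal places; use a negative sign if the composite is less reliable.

Var(sum) = 2 + 0.52 = 2.52; true-score variance = 1.71 + 0.52 = 2.23; composite reliability = 0.8849.
Mean component reliability = 0.8550.
Difference = 0.8849 − 0.8550 = 0.030.

0.030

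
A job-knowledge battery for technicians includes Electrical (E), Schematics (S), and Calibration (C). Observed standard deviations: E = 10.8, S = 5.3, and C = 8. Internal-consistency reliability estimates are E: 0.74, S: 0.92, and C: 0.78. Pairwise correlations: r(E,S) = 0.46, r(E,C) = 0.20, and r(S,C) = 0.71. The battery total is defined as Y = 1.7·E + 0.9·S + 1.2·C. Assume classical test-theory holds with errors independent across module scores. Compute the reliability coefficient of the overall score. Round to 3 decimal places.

0.836

Var(Y) = 1.7²·10.8² + 0.9²·5.3² + 1.2²·8² + 2·[1.53·10.8·5.3·0.46 + 2.04·10.8·8·0.20 + 1.08·5.3·8·0.71] = 452.002 + 216.098 = 668.101.
Under uncorrelated errors the observed covariances equal the true-score covariances, so only the own-variance terms attenuate.
True-score variance = [1.7²·10.8²·0.74 + 0.9²·5.3²·0.92 + 1.2²·8²·0.78] + 216.098 = 342.264 + 216.098 = 558.362.
Reliability = 558.362 / 668.101 = 0.836.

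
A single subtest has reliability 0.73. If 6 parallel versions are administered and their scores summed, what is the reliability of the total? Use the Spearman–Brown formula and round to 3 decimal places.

ρ_k = kρ / (1 + (k−1)ρ) = 6·0.73 / (1 + 5·0.73) = 4.380 / 4.650 = 0.942.

0.942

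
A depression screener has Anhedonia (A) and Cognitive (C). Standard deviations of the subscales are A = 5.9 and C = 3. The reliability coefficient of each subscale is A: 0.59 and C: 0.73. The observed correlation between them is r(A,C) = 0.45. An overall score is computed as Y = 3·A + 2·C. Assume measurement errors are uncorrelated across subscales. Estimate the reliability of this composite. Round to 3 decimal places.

0.689

Var(Y) = 3²·5.9² + 2²·3² + 2·[6·5.9·3·0.45] = 349.29 + 95.58 = 444.87.
Because errors are independent across components, Cov(Tᵢ,Tⱼ) = Cov(Xᵢ,Xⱼ); the off-diagonal part of the true-score variance is the same as above.
True-score variance = [3²·5.9²·0.59 + 2²·3²·0.73] + 95.58 = 211.121 + 95.58 = 306.701.
Reliability = 306.701 / 444.87 = 0.689.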